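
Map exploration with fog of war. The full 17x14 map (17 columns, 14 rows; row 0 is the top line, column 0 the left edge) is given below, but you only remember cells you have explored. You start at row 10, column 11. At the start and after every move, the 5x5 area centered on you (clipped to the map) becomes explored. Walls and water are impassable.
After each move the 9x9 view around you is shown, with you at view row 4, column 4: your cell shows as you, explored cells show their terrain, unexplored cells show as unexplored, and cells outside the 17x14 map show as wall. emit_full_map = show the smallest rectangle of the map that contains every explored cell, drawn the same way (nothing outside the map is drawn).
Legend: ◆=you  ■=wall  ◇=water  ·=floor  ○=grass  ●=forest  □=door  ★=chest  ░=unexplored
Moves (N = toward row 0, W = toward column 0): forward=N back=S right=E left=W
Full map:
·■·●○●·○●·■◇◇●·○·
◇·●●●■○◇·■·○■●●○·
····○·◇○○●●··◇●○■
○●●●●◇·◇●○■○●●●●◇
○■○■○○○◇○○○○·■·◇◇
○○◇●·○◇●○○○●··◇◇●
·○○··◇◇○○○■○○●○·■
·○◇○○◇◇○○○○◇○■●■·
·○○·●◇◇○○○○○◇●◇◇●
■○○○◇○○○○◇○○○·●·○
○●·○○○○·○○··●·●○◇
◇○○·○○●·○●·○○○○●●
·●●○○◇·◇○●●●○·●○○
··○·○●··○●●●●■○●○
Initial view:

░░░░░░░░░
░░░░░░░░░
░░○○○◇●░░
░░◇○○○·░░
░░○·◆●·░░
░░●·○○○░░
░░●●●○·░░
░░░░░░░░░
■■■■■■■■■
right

░░░░░░░░░
░░░░░░░░░
░○○○◇●◇░░
░◇○○○·●░░
░○··◆·●░░
░●·○○○○░░
░●●●○·●░░
░░░░░░░░░
■■■■■■■■■

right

░░░░░░░░■
░░░░░░░░■
○○○◇●◇◇░■
◇○○○·●·░■
○··●◆●○░■
●·○○○○●░■
●●●○·●○░■
░░░░░░░░■
■■■■■■■■■

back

░░░░░░░░■
○○○◇●◇◇░■
◇○○○·●·░■
○··●·●○░■
●·○○◆○●░■
●●●○·●○░■
░░●●■○●░■
■■■■■■■■■
■■■■■■■■■

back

○○○◇●◇◇░■
◇○○○·●·░■
○··●·●○░■
●·○○○○●░■
●●●○◆●○░■
░░●●■○●░■
■■■■■■■■■
■■■■■■■■■
■■■■■■■■■

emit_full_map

○○○◇●◇◇
◇○○○·●·
○··●·●○
●·○○○○●
●●●○◆●○
░░●●■○●

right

○○◇●◇◇░■■
○○○·●·░■■
··●·●○◇■■
·○○○○●●■■
●●○·◆○○■■
░●●■○●○■■
■■■■■■■■■
■■■■■■■■■
■■■■■■■■■

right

○◇●◇◇░■■■
○○·●·░■■■
·●·●○◇■■■
○○○○●●■■■
●○·●◆○■■■
●●■○●○■■■
■■■■■■■■■
■■■■■■■■■
■■■■■■■■■

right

◇●◇◇░■■■■
○·●·░■■■■
●·●○◇■■■■
○○○●●■■■■
○·●○◆■■■■
●■○●○■■■■
■■■■■■■■■
■■■■■■■■■
■■■■■■■■■

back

○·●·░■■■■
●·●○◇■■■■
○○○●●■■■■
○·●○○■■■■
●■○●◆■■■■
■■■■■■■■■
■■■■■■■■■
■■■■■■■■■
■■■■■■■■■

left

○○·●·░■■■
·●·●○◇■■■
○○○○●●■■■
●○·●○○■■■
●●■○◆○■■■
■■■■■■■■■
■■■■■■■■■
■■■■■■■■■
■■■■■■■■■

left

○○○·●·░■■
··●·●○◇■■
·○○○○●●■■
●●○·●○○■■
░●●■◆●○■■
■■■■■■■■■
■■■■■■■■■
■■■■■■■■■
■■■■■■■■■

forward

○○◇●◇◇░■■
○○○·●·░■■
··●·●○◇■■
·○○○○●●■■
●●○·◆○○■■
░●●■○●○■■
■■■■■■■■■
■■■■■■■■■
■■■■■■■■■

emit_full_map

○○○◇●◇◇░
◇○○○·●·░
○··●·●○◇
●·○○○○●●
●●●○·◆○○
░░●●■○●○


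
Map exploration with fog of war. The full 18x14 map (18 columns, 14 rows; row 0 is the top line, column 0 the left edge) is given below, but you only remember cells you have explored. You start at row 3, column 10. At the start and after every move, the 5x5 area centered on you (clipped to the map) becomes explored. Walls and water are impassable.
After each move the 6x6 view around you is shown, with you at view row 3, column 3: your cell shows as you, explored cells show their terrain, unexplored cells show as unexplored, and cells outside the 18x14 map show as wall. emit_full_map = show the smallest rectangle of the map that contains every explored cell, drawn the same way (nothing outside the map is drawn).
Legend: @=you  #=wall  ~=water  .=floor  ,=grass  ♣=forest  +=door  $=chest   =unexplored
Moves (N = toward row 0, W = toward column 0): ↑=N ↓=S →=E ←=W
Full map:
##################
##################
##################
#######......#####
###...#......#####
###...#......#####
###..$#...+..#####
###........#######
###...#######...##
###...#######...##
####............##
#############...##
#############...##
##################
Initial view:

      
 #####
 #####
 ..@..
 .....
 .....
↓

 #####
 #####
 .....
 ..@..
 .....
 ..+..

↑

      
 #####
 #####
 ..@..
 .....
 .....

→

      
######
######
...@.#
.....#
.....#

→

      
######
######
...@##
....##
....##

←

      
######
######
...@.#
.....#
.....#

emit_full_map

#######
#######
...@.##
.....##
.....##
..+..  

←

      
 #####
 #####
 ..@..
 .....
 .....

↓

 #####
 #####
 .....
 ..@..
 .....
 ..+..

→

######
######
.....#
...@.#
.....#
..+..#


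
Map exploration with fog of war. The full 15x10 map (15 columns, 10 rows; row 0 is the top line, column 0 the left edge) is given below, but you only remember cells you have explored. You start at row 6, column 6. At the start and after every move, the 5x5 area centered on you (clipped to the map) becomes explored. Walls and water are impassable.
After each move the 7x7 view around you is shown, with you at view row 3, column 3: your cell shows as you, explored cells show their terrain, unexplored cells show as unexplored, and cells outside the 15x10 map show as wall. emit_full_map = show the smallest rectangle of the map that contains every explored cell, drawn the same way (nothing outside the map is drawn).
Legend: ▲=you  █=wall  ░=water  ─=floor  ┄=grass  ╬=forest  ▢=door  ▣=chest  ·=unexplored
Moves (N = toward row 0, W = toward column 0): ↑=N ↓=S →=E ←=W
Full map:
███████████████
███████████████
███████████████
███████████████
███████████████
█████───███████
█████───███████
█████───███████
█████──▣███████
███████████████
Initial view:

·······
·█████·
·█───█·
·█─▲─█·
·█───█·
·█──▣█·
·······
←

·······
·██████
·██───█
·██▲──█
·██───█
·██──▣█
·······

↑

·······
·█████·
·██████
·██▲──█
·██───█
·██───█
·██──▣█

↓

·█████·
·██████
·██───█
·██▲──█
·██───█
·██──▣█
·······

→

█████··
██████·
██───█·
██─▲─█·
██───█·
██──▣█·
·······

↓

██████·
██───█·
██───█·
██─▲─█·
██──▣█·
·█████·
███████

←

·██████
·██───█
·██───█
·██▲──█
·██──▣█
·██████
███████

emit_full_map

█████·
██████
██───█
██───█
██▲──█
██──▣█
██████

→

██████·
██───█·
██───█·
██─▲─█·
██──▣█·
██████·
███████

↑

█████··
██████·
██───█·
██─▲─█·
██───█·
██──▣█·
██████·

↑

·······
██████·
██████·
██─▲─█·
██───█·
██───█·
██──▣█·

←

·······
·██████
·██████
·██▲──█
·██───█
·██───█
·██──▣█

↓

·██████
·██████
·██───█
·██▲──█
·██───█
·██──▣█
·██████

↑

·······
·██████
·██████
·██▲──█
·██───█
·██───█
·██──▣█

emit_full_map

██████
██████
██▲──█
██───█
██───█
██──▣█
██████


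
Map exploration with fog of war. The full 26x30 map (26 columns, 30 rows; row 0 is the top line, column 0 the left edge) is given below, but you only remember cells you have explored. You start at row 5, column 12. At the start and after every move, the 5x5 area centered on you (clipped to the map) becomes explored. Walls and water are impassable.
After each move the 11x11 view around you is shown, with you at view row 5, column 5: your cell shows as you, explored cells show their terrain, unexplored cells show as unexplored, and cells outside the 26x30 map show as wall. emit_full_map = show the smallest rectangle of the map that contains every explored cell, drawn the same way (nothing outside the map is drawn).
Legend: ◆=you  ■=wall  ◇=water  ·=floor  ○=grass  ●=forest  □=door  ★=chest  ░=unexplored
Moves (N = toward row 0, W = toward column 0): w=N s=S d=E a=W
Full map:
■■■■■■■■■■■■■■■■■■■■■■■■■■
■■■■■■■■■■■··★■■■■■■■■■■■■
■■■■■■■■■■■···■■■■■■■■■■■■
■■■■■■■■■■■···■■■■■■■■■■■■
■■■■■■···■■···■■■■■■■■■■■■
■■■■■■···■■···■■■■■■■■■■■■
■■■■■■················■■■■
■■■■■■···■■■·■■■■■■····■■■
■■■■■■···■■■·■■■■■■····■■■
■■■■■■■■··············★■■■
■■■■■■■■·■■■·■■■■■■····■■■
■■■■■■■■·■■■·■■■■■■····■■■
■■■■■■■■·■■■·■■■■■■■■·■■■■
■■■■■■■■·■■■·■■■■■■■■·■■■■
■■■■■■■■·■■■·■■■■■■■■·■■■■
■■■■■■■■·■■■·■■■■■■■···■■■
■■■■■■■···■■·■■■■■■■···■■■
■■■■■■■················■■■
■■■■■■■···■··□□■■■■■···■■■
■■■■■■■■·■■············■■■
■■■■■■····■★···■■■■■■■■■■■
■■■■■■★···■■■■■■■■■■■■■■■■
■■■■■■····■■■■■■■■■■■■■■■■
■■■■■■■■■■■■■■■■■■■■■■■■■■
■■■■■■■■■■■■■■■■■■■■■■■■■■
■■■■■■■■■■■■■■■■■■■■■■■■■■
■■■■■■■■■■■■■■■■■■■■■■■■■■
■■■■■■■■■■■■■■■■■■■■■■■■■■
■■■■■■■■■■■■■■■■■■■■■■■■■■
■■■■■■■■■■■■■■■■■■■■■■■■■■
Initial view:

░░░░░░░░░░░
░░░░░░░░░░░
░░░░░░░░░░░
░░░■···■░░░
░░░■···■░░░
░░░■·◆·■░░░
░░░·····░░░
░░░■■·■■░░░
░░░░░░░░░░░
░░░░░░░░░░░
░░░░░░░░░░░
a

░░░░░░░░░░░
░░░░░░░░░░░
░░░░░░░░░░░
░░░■■···■░░
░░░■■···■░░
░░░■■◆··■░░
░░░······░░
░░░■■■·■■░░
░░░░░░░░░░░
░░░░░░░░░░░
░░░░░░░░░░░

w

■■■■■■■■■■■
░░░░░░░░░░░
░░░░░░░░░░░
░░░■■···░░░
░░░■■···■░░
░░░■■◆··■░░
░░░■■···■░░
░░░······░░
░░░■■■·■■░░
░░░░░░░░░░░
░░░░░░░░░░░

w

■■■■■■■■■■■
■■■■■■■■■■■
░░░░░░░░░░░
░░░■■··★░░░
░░░■■···░░░
░░░■■◆··■░░
░░░■■···■░░
░░░■■···■░░
░░░······░░
░░░■■■·■■░░
░░░░░░░░░░░

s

■■■■■■■■■■■
░░░░░░░░░░░
░░░■■··★░░░
░░░■■···░░░
░░░■■···■░░
░░░■■◆··■░░
░░░■■···■░░
░░░······░░
░░░■■■·■■░░
░░░░░░░░░░░
░░░░░░░░░░░

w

■■■■■■■■■■■
■■■■■■■■■■■
░░░░░░░░░░░
░░░■■··★░░░
░░░■■···░░░
░░░■■◆··■░░
░░░■■···■░░
░░░■■···■░░
░░░······░░
░░░■■■·■■░░
░░░░░░░░░░░

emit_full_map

■■··★░
■■···░
■■◆··■
■■···■
■■···■
······
■■■·■■

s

■■■■■■■■■■■
░░░░░░░░░░░
░░░■■··★░░░
░░░■■···░░░
░░░■■···■░░
░░░■■◆··■░░
░░░■■···■░░
░░░······░░
░░░■■■·■■░░
░░░░░░░░░░░
░░░░░░░░░░░

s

░░░░░░░░░░░
░░░■■··★░░░
░░░■■···░░░
░░░■■···■░░
░░░■■···■░░
░░░■■◆··■░░
░░░······░░
░░░■■■·■■░░
░░░░░░░░░░░
░░░░░░░░░░░
░░░░░░░░░░░


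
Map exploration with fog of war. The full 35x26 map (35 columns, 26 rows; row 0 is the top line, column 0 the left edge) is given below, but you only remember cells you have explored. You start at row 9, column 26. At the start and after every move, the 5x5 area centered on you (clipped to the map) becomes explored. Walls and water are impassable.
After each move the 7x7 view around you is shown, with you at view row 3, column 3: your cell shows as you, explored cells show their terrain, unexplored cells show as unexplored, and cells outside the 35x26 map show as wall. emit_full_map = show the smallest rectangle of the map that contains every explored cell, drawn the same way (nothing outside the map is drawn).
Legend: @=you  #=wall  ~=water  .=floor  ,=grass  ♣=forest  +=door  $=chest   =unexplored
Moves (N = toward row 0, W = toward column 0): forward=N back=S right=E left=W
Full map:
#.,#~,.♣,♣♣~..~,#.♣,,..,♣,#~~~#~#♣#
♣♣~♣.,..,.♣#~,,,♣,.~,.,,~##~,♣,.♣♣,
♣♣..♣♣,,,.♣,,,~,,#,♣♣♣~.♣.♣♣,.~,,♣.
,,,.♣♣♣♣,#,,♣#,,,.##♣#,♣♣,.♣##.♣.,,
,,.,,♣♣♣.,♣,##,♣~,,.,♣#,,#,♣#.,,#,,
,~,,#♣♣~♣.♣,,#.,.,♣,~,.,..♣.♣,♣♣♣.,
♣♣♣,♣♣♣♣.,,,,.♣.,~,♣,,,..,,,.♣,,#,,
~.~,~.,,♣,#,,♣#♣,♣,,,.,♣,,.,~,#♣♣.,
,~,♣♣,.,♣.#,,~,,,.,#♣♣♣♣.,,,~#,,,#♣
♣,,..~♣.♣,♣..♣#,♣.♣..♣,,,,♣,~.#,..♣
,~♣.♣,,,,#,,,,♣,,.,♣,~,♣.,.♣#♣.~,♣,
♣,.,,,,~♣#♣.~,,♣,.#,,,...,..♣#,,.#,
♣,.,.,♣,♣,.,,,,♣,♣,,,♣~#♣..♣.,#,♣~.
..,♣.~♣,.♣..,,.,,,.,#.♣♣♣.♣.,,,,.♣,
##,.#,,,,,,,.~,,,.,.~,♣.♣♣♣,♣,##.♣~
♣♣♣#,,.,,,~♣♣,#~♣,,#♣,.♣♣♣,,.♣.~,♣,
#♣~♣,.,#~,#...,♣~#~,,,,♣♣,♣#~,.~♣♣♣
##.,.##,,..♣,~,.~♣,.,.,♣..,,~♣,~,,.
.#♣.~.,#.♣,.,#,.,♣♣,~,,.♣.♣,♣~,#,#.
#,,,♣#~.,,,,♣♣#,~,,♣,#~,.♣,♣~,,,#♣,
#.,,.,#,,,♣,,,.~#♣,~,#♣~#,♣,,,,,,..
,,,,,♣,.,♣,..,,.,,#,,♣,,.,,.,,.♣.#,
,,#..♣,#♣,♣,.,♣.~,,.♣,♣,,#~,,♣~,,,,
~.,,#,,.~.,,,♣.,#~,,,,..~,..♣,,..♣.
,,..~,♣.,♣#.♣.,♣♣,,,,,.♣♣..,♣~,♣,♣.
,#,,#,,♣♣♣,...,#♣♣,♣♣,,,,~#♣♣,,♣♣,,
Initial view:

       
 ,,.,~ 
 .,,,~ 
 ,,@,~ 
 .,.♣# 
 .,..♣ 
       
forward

       
 .,,,. 
 ,,.,~ 
 .,@,~ 
 ,,♣,~ 
 .,.♣# 
 .,..♣ 

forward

       
 ..♣.♣ 
 .,,,. 
 ,,@,~ 
 .,,,~ 
 ,,♣,~ 
 .,.♣# 

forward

       
 ,#,♣# 
 ..♣.♣ 
 .,@,. 
 ,,.,~ 
 .,,,~ 
 ,,♣,~ 

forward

       
 ♣,.♣# 
 ,#,♣# 
 ..@.♣ 
 .,,,. 
 ,,.,~ 
 .,,,~ 

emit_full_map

♣,.♣#
,#,♣#
..@.♣
.,,,.
,,.,~
.,,,~
,,♣,~
.,.♣#
.,..♣

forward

       
 ♣.♣♣, 
 ♣,.♣# 
 ,#@♣# 
 ..♣.♣ 
 .,,,. 
 ,,.,~ 

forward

       
 ~##~, 
 ♣.♣♣, 
 ♣,@♣# 
 ,#,♣# 
 ..♣.♣ 
 .,,,. 

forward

#######
 ♣,#~~ 
 ~##~, 
 ♣.@♣, 
 ♣,.♣# 
 ,#,♣# 
 ..♣.♣ 

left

#######
 ,♣,#~~
 ,~##~,
 .♣@♣♣,
 ♣♣,.♣#
 ,,#,♣#
  ..♣.♣

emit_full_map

,♣,#~~
,~##~,
.♣@♣♣,
♣♣,.♣#
,,#,♣#
 ..♣.♣
 .,,,.
 ,,.,~
 .,,,~
 ,,♣,~
 .,.♣#
 .,..♣

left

#######
 .,♣,#~
 ,,~##~
 ~.@.♣♣
 ,♣♣,.♣
 #,,#,♣
   ..♣.

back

 .,♣,#~
 ,,~##~
 ~.♣.♣♣
 ,♣@,.♣
 #,,#,♣
 .,..♣.
   .,,,

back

 ,,~##~
 ~.♣.♣♣
 ,♣♣,.♣
 #,@#,♣
 .,..♣.
 ,..,,,
   ,,.,

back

 ~.♣.♣♣
 ,♣♣,.♣
 #,,#,♣
 .,@.♣.
 ,..,,,
 ,♣,,.,
   .,,,

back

 ,♣♣,.♣
 #,,#,♣
 .,..♣.
 ,.@,,,
 ,♣,,.,
 ♣♣.,,,
   ,,♣,

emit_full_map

.,♣,#~~
,,~##~,
~.♣.♣♣,
,♣♣,.♣#
#,,#,♣#
.,..♣.♣
,.@,,,.
,♣,,.,~
♣♣.,,,~
  ,,♣,~
  .,.♣#
  .,..♣

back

 #,,#,♣
 .,..♣.
 ,..,,,
 ,♣@,.,
 ♣♣.,,,
 ,,,,♣,
   .,.♣

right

#,,#,♣#
.,..♣.♣
,..,,,.
,♣,@.,~
♣♣.,,,~
,,,,♣,~
  .,.♣#

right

,,#,♣# 
,..♣.♣ 
..,,,. 
♣,,@,~ 
♣.,,,~ 
,,,♣,~ 
 .,.♣# 

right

,#,♣#  
..♣.♣, 
.,,,.♣ 
,,.@~, 
.,,,~# 
,,♣,~. 
.,.♣#  

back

..♣.♣, 
.,,,.♣ 
,,.,~, 
.,,@~# 
,,♣,~. 
.,.♣#♣ 
.,..♣  

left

,..♣.♣,
..,,,.♣
♣,,.,~,
♣.,@,~#
,,,♣,~.
 .,.♣#♣
 .,..♣ 

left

.,..♣.♣
,..,,,.
,♣,,.,~
♣♣.@,,~
,,,,♣,~
 ♣.,.♣#
  .,..♣

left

 .,..♣.
 ,..,,,
 ,♣,,.,
 ♣♣@,,,
 ,,,,♣,
 ,♣.,.♣
   .,..

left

  .,..♣
 ,,..,,
 .,♣,,.
 ♣♣@.,,
 ♣,,,,♣
 ~,♣.,.
    .,.

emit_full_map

 .,♣,#~~ 
 ,,~##~, 
 ~.♣.♣♣, 
 ,♣♣,.♣# 
 #,,#,♣# 
 .,..♣.♣,
,,..,,,.♣
.,♣,,.,~,
♣♣@.,,,~#
♣,,,,♣,~.
~,♣.,.♣#♣
   .,..♣ 

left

   .,..
 ,,,..,
 ,.,♣,,
 ♣♣@♣.,
 .♣,,,,
 ,~,♣.,
     .,

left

    .,.
 ♣,,,..
 ,,.,♣,
 #♣@♣♣.
 ..♣,,,
 ♣,~,♣.
      .

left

     .,
 ,♣,,,.
 ,,,.,♣
 ,#@♣♣♣
 ♣..♣,,
 ,♣,~,♣
       

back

 ,♣,,,.
 ,,,.,♣
 ,#♣♣♣♣
 ♣.@♣,,
 ,♣,~,♣
 #,,,. 
       

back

 ,,,.,♣
 ,#♣♣♣♣
 ♣..♣,,
 ,♣@~,♣
 #,,,. 
 ,,,♣~ 
       

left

  ,,,.,
 .,#♣♣♣
 .♣..♣,
 .,@,~,
 .#,,,.
 ♣,,,♣~
       

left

   ,,,.
 ,.,#♣♣
 ♣.♣..♣
 ,.@♣,~
 ,.#,,,
 ,♣,,,♣
       

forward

   ,♣,,
 ,♣,,,.
 ,.,#♣♣
 ♣.@..♣
 ,.,♣,~
 ,.#,,,
 ,♣,,,♣

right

  ,♣,,,
,♣,,,.,
,.,#♣♣♣
♣.♣@.♣,
,.,♣,~,
,.#,,,.
,♣,,,♣~

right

 ,♣,,,.
♣,,,.,♣
.,#♣♣♣♣
.♣.@♣,,
.,♣,~,♣
.#,,,. 
♣,,,♣~ 

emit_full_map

      .,♣,#~~ 
      ,,~##~, 
      ~.♣.♣♣, 
      ,♣♣,.♣# 
      #,,#,♣# 
      .,..♣.♣,
  ,♣,,,..,,,.♣
,♣,,,.,♣,,.,~,
,.,#♣♣♣♣.,,,~#
♣.♣.@♣,,,,♣,~.
,.,♣,~,♣.,.♣#♣
,.#,,,. .,..♣ 
,♣,,,♣~       

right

,♣,,,..
,,,.,♣,
,#♣♣♣♣.
♣..@,,,
,♣,~,♣.
#,,,...
,,,♣~  

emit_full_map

      .,♣,#~~ 
      ,,~##~, 
      ~.♣.♣♣, 
      ,♣♣,.♣# 
      #,,#,♣# 
      .,..♣.♣,
  ,♣,,,..,,,.♣
,♣,,,.,♣,,.,~,
,.,#♣♣♣♣.,,,~#
♣.♣..@,,,,♣,~.
,.,♣,~,♣.,.♣#♣
,.#,,,...,..♣ 
,♣,,,♣~       


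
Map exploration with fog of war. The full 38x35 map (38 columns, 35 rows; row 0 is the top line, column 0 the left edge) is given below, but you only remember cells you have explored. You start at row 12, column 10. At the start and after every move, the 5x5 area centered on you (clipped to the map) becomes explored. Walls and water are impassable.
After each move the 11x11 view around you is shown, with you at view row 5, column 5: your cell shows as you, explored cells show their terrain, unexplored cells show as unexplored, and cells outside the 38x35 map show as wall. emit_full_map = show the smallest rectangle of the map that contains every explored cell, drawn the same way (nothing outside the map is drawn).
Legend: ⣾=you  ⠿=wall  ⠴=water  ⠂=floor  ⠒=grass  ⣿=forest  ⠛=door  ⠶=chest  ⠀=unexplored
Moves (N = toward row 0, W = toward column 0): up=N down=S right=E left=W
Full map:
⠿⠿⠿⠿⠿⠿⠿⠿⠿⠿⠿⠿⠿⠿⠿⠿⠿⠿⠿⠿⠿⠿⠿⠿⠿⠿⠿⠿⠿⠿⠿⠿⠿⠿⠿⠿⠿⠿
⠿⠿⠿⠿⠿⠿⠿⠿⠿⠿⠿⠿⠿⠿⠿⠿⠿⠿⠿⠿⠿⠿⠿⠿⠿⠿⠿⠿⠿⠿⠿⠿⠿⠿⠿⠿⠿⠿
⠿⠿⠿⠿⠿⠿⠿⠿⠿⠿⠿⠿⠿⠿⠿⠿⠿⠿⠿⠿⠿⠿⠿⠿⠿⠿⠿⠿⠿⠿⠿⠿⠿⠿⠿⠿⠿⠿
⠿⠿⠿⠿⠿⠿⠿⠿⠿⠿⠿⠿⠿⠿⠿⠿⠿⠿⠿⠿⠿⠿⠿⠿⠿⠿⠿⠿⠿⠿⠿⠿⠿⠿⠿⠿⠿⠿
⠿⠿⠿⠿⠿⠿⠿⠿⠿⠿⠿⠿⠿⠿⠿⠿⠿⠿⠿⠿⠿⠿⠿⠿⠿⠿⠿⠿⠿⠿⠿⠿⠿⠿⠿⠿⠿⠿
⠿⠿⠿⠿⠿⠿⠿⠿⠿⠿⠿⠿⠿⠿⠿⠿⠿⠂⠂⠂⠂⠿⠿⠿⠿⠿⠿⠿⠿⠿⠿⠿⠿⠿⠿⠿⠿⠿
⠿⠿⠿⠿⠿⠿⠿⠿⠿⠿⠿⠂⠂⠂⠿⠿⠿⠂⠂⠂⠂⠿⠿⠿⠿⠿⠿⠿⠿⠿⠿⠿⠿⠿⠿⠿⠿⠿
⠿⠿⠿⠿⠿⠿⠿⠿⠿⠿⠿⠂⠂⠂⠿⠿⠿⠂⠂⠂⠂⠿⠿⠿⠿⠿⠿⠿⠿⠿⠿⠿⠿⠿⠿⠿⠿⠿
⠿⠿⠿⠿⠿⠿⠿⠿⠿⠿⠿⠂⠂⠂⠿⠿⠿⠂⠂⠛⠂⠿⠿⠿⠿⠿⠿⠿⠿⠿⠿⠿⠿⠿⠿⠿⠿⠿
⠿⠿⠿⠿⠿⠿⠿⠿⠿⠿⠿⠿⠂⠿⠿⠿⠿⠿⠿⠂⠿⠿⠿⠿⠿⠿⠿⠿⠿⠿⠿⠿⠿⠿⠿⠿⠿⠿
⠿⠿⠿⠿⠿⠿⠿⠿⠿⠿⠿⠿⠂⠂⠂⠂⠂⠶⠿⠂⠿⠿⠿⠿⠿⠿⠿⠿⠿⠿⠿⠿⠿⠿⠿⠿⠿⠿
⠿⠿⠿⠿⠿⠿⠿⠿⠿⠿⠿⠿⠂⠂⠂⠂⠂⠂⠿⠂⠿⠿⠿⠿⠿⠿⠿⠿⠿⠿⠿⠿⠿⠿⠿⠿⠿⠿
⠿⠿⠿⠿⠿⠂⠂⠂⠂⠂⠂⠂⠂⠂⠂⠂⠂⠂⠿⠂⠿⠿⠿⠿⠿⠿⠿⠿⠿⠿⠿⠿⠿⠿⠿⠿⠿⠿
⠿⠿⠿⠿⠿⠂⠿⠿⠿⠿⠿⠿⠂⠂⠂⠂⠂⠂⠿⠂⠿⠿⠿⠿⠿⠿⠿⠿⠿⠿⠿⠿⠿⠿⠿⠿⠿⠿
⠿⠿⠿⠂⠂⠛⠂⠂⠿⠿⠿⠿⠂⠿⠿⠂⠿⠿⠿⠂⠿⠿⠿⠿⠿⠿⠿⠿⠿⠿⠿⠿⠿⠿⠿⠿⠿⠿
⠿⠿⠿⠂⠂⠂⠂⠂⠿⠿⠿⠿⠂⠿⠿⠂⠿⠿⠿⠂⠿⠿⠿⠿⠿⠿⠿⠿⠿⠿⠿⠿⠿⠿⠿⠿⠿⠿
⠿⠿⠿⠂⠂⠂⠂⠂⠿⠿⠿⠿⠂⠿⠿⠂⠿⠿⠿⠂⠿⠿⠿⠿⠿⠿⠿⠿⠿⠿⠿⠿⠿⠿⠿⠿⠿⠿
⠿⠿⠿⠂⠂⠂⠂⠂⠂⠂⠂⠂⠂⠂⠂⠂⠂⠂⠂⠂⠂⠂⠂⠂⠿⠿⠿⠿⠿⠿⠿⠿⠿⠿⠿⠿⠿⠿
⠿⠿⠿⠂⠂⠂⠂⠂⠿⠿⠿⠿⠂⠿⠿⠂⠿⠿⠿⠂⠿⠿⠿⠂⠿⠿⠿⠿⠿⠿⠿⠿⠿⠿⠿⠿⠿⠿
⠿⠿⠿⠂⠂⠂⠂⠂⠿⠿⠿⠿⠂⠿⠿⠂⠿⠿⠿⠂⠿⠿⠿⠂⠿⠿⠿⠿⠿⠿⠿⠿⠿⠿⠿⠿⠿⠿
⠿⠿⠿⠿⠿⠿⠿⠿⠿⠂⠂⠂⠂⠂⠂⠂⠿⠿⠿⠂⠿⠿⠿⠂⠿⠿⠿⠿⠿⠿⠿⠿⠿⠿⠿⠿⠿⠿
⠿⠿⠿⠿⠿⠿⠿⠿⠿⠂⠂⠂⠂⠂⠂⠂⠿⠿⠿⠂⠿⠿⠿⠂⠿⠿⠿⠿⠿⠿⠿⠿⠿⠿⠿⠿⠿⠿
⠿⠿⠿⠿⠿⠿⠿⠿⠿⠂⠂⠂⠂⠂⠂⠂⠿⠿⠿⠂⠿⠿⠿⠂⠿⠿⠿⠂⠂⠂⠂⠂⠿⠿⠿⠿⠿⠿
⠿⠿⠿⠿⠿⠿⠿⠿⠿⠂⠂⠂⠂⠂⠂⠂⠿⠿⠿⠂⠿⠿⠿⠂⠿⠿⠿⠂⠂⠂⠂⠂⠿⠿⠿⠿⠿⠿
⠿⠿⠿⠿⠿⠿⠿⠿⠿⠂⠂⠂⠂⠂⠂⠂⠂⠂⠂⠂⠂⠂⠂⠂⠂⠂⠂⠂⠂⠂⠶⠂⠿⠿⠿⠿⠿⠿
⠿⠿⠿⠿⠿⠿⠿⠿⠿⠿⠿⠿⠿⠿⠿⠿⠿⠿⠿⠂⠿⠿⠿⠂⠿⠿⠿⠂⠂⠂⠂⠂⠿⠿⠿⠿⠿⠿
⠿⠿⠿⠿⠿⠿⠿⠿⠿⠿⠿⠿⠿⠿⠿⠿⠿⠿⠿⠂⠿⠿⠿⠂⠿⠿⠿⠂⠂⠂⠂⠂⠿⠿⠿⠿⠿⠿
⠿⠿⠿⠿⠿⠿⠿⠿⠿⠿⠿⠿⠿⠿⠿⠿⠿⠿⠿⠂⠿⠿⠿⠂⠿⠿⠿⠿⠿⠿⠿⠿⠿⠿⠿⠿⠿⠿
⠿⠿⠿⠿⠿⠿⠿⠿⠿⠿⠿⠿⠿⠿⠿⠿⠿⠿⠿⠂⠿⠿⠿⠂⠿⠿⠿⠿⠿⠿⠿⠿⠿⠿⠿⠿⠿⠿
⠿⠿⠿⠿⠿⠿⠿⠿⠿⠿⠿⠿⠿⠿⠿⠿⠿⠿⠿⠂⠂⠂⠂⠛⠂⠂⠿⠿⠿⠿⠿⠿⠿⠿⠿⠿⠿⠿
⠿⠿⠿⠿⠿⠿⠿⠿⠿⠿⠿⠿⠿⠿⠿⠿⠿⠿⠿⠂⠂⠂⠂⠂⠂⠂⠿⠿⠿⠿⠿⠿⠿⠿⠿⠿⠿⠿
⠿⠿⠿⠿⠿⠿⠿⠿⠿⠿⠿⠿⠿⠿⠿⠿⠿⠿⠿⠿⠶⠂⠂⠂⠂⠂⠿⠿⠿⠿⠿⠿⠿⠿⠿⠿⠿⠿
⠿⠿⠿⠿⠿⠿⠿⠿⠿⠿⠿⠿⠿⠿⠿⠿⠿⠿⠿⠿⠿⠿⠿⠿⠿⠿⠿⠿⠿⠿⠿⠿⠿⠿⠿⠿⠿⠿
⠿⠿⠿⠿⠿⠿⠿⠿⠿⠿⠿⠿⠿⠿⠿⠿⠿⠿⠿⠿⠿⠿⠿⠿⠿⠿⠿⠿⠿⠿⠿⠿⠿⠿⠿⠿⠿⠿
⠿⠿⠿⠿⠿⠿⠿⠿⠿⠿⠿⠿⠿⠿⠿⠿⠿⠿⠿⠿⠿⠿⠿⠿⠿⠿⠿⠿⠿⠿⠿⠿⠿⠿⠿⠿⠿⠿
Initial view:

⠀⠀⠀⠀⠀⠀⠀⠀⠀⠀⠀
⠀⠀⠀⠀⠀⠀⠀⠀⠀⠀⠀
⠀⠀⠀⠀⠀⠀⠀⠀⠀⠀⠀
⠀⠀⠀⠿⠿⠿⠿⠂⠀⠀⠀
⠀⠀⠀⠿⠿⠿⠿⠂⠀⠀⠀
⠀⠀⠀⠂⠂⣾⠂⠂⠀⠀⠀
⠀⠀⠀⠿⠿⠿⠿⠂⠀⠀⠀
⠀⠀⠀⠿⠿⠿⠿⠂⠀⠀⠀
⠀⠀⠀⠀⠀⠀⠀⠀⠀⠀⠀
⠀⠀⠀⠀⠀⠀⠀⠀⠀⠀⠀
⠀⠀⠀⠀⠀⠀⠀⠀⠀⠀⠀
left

⠀⠀⠀⠀⠀⠀⠀⠀⠀⠀⠀
⠀⠀⠀⠀⠀⠀⠀⠀⠀⠀⠀
⠀⠀⠀⠀⠀⠀⠀⠀⠀⠀⠀
⠀⠀⠀⠿⠿⠿⠿⠿⠂⠀⠀
⠀⠀⠀⠿⠿⠿⠿⠿⠂⠀⠀
⠀⠀⠀⠂⠂⣾⠂⠂⠂⠀⠀
⠀⠀⠀⠿⠿⠿⠿⠿⠂⠀⠀
⠀⠀⠀⠂⠿⠿⠿⠿⠂⠀⠀
⠀⠀⠀⠀⠀⠀⠀⠀⠀⠀⠀
⠀⠀⠀⠀⠀⠀⠀⠀⠀⠀⠀
⠀⠀⠀⠀⠀⠀⠀⠀⠀⠀⠀

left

⠀⠀⠀⠀⠀⠀⠀⠀⠀⠀⠀
⠀⠀⠀⠀⠀⠀⠀⠀⠀⠀⠀
⠀⠀⠀⠀⠀⠀⠀⠀⠀⠀⠀
⠀⠀⠀⠿⠿⠿⠿⠿⠿⠂⠀
⠀⠀⠀⠿⠿⠿⠿⠿⠿⠂⠀
⠀⠀⠀⠂⠂⣾⠂⠂⠂⠂⠀
⠀⠀⠀⠿⠿⠿⠿⠿⠿⠂⠀
⠀⠀⠀⠂⠂⠿⠿⠿⠿⠂⠀
⠀⠀⠀⠀⠀⠀⠀⠀⠀⠀⠀
⠀⠀⠀⠀⠀⠀⠀⠀⠀⠀⠀
⠀⠀⠀⠀⠀⠀⠀⠀⠀⠀⠀

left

⠀⠀⠀⠀⠀⠀⠀⠀⠀⠀⠀
⠀⠀⠀⠀⠀⠀⠀⠀⠀⠀⠀
⠀⠀⠀⠀⠀⠀⠀⠀⠀⠀⠀
⠀⠀⠀⠿⠿⠿⠿⠿⠿⠿⠂
⠀⠀⠀⠿⠿⠿⠿⠿⠿⠿⠂
⠀⠀⠀⠂⠂⣾⠂⠂⠂⠂⠂
⠀⠀⠀⠂⠿⠿⠿⠿⠿⠿⠂
⠀⠀⠀⠛⠂⠂⠿⠿⠿⠿⠂
⠀⠀⠀⠀⠀⠀⠀⠀⠀⠀⠀
⠀⠀⠀⠀⠀⠀⠀⠀⠀⠀⠀
⠀⠀⠀⠀⠀⠀⠀⠀⠀⠀⠀

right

⠀⠀⠀⠀⠀⠀⠀⠀⠀⠀⠀
⠀⠀⠀⠀⠀⠀⠀⠀⠀⠀⠀
⠀⠀⠀⠀⠀⠀⠀⠀⠀⠀⠀
⠀⠀⠿⠿⠿⠿⠿⠿⠿⠂⠀
⠀⠀⠿⠿⠿⠿⠿⠿⠿⠂⠀
⠀⠀⠂⠂⠂⣾⠂⠂⠂⠂⠀
⠀⠀⠂⠿⠿⠿⠿⠿⠿⠂⠀
⠀⠀⠛⠂⠂⠿⠿⠿⠿⠂⠀
⠀⠀⠀⠀⠀⠀⠀⠀⠀⠀⠀
⠀⠀⠀⠀⠀⠀⠀⠀⠀⠀⠀
⠀⠀⠀⠀⠀⠀⠀⠀⠀⠀⠀

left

⠀⠀⠀⠀⠀⠀⠀⠀⠀⠀⠀
⠀⠀⠀⠀⠀⠀⠀⠀⠀⠀⠀
⠀⠀⠀⠀⠀⠀⠀⠀⠀⠀⠀
⠀⠀⠀⠿⠿⠿⠿⠿⠿⠿⠂
⠀⠀⠀⠿⠿⠿⠿⠿⠿⠿⠂
⠀⠀⠀⠂⠂⣾⠂⠂⠂⠂⠂
⠀⠀⠀⠂⠿⠿⠿⠿⠿⠿⠂
⠀⠀⠀⠛⠂⠂⠿⠿⠿⠿⠂
⠀⠀⠀⠀⠀⠀⠀⠀⠀⠀⠀
⠀⠀⠀⠀⠀⠀⠀⠀⠀⠀⠀
⠀⠀⠀⠀⠀⠀⠀⠀⠀⠀⠀

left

⠀⠀⠀⠀⠀⠀⠀⠀⠀⠀⠀
⠀⠀⠀⠀⠀⠀⠀⠀⠀⠀⠀
⠀⠀⠀⠀⠀⠀⠀⠀⠀⠀⠀
⠀⠀⠀⠿⠿⠿⠿⠿⠿⠿⠿
⠀⠀⠀⠿⠿⠿⠿⠿⠿⠿⠿
⠀⠀⠀⠿⠂⣾⠂⠂⠂⠂⠂
⠀⠀⠀⠿⠂⠿⠿⠿⠿⠿⠿
⠀⠀⠀⠂⠛⠂⠂⠿⠿⠿⠿
⠀⠀⠀⠀⠀⠀⠀⠀⠀⠀⠀
⠀⠀⠀⠀⠀⠀⠀⠀⠀⠀⠀
⠀⠀⠀⠀⠀⠀⠀⠀⠀⠀⠀

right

⠀⠀⠀⠀⠀⠀⠀⠀⠀⠀⠀
⠀⠀⠀⠀⠀⠀⠀⠀⠀⠀⠀
⠀⠀⠀⠀⠀⠀⠀⠀⠀⠀⠀
⠀⠀⠿⠿⠿⠿⠿⠿⠿⠿⠂
⠀⠀⠿⠿⠿⠿⠿⠿⠿⠿⠂
⠀⠀⠿⠂⠂⣾⠂⠂⠂⠂⠂
⠀⠀⠿⠂⠿⠿⠿⠿⠿⠿⠂
⠀⠀⠂⠛⠂⠂⠿⠿⠿⠿⠂
⠀⠀⠀⠀⠀⠀⠀⠀⠀⠀⠀
⠀⠀⠀⠀⠀⠀⠀⠀⠀⠀⠀
⠀⠀⠀⠀⠀⠀⠀⠀⠀⠀⠀

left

⠀⠀⠀⠀⠀⠀⠀⠀⠀⠀⠀
⠀⠀⠀⠀⠀⠀⠀⠀⠀⠀⠀
⠀⠀⠀⠀⠀⠀⠀⠀⠀⠀⠀
⠀⠀⠀⠿⠿⠿⠿⠿⠿⠿⠿
⠀⠀⠀⠿⠿⠿⠿⠿⠿⠿⠿
⠀⠀⠀⠿⠂⣾⠂⠂⠂⠂⠂
⠀⠀⠀⠿⠂⠿⠿⠿⠿⠿⠿
⠀⠀⠀⠂⠛⠂⠂⠿⠿⠿⠿
⠀⠀⠀⠀⠀⠀⠀⠀⠀⠀⠀
⠀⠀⠀⠀⠀⠀⠀⠀⠀⠀⠀
⠀⠀⠀⠀⠀⠀⠀⠀⠀⠀⠀

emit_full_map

⠿⠿⠿⠿⠿⠿⠿⠿⠂
⠿⠿⠿⠿⠿⠿⠿⠿⠂
⠿⠂⣾⠂⠂⠂⠂⠂⠂
⠿⠂⠿⠿⠿⠿⠿⠿⠂
⠂⠛⠂⠂⠿⠿⠿⠿⠂

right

⠀⠀⠀⠀⠀⠀⠀⠀⠀⠀⠀
⠀⠀⠀⠀⠀⠀⠀⠀⠀⠀⠀
⠀⠀⠀⠀⠀⠀⠀⠀⠀⠀⠀
⠀⠀⠿⠿⠿⠿⠿⠿⠿⠿⠂
⠀⠀⠿⠿⠿⠿⠿⠿⠿⠿⠂
⠀⠀⠿⠂⠂⣾⠂⠂⠂⠂⠂
⠀⠀⠿⠂⠿⠿⠿⠿⠿⠿⠂
⠀⠀⠂⠛⠂⠂⠿⠿⠿⠿⠂
⠀⠀⠀⠀⠀⠀⠀⠀⠀⠀⠀
⠀⠀⠀⠀⠀⠀⠀⠀⠀⠀⠀
⠀⠀⠀⠀⠀⠀⠀⠀⠀⠀⠀


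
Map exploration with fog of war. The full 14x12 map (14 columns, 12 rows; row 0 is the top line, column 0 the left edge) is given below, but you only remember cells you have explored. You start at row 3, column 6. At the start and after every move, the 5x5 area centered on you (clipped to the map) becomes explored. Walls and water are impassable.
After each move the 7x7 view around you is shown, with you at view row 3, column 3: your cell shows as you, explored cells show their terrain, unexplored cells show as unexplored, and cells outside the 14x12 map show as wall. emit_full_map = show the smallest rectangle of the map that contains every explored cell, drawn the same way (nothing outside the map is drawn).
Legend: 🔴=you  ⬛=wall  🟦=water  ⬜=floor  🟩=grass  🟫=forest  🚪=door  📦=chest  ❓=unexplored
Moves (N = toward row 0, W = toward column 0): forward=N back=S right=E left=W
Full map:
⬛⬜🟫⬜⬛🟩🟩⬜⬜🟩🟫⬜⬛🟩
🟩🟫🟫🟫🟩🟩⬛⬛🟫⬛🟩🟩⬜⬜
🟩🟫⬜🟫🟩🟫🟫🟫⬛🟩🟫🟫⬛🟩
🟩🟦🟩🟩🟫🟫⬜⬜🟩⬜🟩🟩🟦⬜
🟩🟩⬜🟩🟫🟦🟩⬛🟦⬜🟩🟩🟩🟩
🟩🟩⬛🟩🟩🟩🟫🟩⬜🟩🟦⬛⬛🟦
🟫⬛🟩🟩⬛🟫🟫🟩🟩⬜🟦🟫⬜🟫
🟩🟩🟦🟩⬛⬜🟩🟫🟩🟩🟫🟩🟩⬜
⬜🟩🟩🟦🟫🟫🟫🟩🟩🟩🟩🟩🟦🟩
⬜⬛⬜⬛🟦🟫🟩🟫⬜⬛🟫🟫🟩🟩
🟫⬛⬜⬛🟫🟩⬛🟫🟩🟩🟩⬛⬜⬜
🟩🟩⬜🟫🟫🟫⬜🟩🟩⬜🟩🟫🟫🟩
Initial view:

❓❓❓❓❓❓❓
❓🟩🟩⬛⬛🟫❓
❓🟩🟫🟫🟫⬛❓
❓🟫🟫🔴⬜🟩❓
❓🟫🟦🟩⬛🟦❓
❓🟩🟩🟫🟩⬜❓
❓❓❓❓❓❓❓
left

❓❓❓❓❓❓❓
❓🟫🟩🟩⬛⬛🟫
❓🟫🟩🟫🟫🟫⬛
❓🟩🟫🔴⬜⬜🟩
❓🟩🟫🟦🟩⬛🟦
❓🟩🟩🟩🟫🟩⬜
❓❓❓❓❓❓❓

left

❓❓❓❓❓❓❓
❓🟫🟫🟩🟩⬛⬛
❓⬜🟫🟩🟫🟫🟫
❓🟩🟩🔴🟫⬜⬜
❓⬜🟩🟫🟦🟩⬛
❓⬛🟩🟩🟩🟫🟩
❓❓❓❓❓❓❓

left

❓❓❓❓❓❓❓
❓🟫🟫🟫🟩🟩⬛
❓🟫⬜🟫🟩🟫🟫
❓🟦🟩🔴🟫🟫⬜
❓🟩⬜🟩🟫🟦🟩
❓🟩⬛🟩🟩🟩🟫
❓❓❓❓❓❓❓

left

⬛❓❓❓❓❓❓
⬛🟩🟫🟫🟫🟩🟩
⬛🟩🟫⬜🟫🟩🟫
⬛🟩🟦🔴🟩🟫🟫
⬛🟩🟩⬜🟩🟫🟦
⬛🟩🟩⬛🟩🟩🟩
⬛❓❓❓❓❓❓

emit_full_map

🟩🟫🟫🟫🟩🟩⬛⬛🟫
🟩🟫⬜🟫🟩🟫🟫🟫⬛
🟩🟦🔴🟩🟫🟫⬜⬜🟩
🟩🟩⬜🟩🟫🟦🟩⬛🟦
🟩🟩⬛🟩🟩🟩🟫🟩⬜

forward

⬛⬛⬛⬛⬛⬛⬛
⬛⬛⬜🟫⬜⬛❓
⬛🟩🟫🟫🟫🟩🟩
⬛🟩🟫🔴🟫🟩🟫
⬛🟩🟦🟩🟩🟫🟫
⬛🟩🟩⬜🟩🟫🟦
⬛🟩🟩⬛🟩🟩🟩

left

⬛⬛⬛⬛⬛⬛⬛
⬛⬛⬛⬜🟫⬜⬛
⬛⬛🟩🟫🟫🟫🟩
⬛⬛🟩🔴⬜🟫🟩
⬛⬛🟩🟦🟩🟩🟫
⬛⬛🟩🟩⬜🟩🟫
⬛⬛🟩🟩⬛🟩🟩

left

⬛⬛⬛⬛⬛⬛⬛
⬛⬛⬛⬛⬜🟫⬜
⬛⬛⬛🟩🟫🟫🟫
⬛⬛⬛🔴🟫⬜🟫
⬛⬛⬛🟩🟦🟩🟩
⬛⬛⬛🟩🟩⬜🟩
⬛⬛⬛🟩🟩⬛🟩

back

⬛⬛⬛⬛⬜🟫⬜
⬛⬛⬛🟩🟫🟫🟫
⬛⬛⬛🟩🟫⬜🟫
⬛⬛⬛🔴🟦🟩🟩
⬛⬛⬛🟩🟩⬜🟩
⬛⬛⬛🟩🟩⬛🟩
⬛⬛⬛❓❓❓❓

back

⬛⬛⬛🟩🟫🟫🟫
⬛⬛⬛🟩🟫⬜🟫
⬛⬛⬛🟩🟦🟩🟩
⬛⬛⬛🔴🟩⬜🟩
⬛⬛⬛🟩🟩⬛🟩
⬛⬛⬛🟫⬛🟩❓
⬛⬛⬛❓❓❓❓

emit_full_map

⬛⬜🟫⬜⬛❓❓❓❓
🟩🟫🟫🟫🟩🟩⬛⬛🟫
🟩🟫⬜🟫🟩🟫🟫🟫⬛
🟩🟦🟩🟩🟫🟫⬜⬜🟩
🔴🟩⬜🟩🟫🟦🟩⬛🟦
🟩🟩⬛🟩🟩🟩🟫🟩⬜
🟫⬛🟩❓❓❓❓❓❓

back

⬛⬛⬛🟩🟫⬜🟫
⬛⬛⬛🟩🟦🟩🟩
⬛⬛⬛🟩🟩⬜🟩
⬛⬛⬛🔴🟩⬛🟩
⬛⬛⬛🟫⬛🟩❓
⬛⬛⬛🟩🟩🟦❓
⬛⬛⬛❓❓❓❓

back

⬛⬛⬛🟩🟦🟩🟩
⬛⬛⬛🟩🟩⬜🟩
⬛⬛⬛🟩🟩⬛🟩
⬛⬛⬛🔴⬛🟩❓
⬛⬛⬛🟩🟩🟦❓
⬛⬛⬛⬜🟩🟩❓
⬛⬛⬛❓❓❓❓

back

⬛⬛⬛🟩🟩⬜🟩
⬛⬛⬛🟩🟩⬛🟩
⬛⬛⬛🟫⬛🟩❓
⬛⬛⬛🔴🟩🟦❓
⬛⬛⬛⬜🟩🟩❓
⬛⬛⬛⬜⬛⬜❓
⬛⬛⬛❓❓❓❓

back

⬛⬛⬛🟩🟩⬛🟩
⬛⬛⬛🟫⬛🟩❓
⬛⬛⬛🟩🟩🟦❓
⬛⬛⬛🔴🟩🟩❓
⬛⬛⬛⬜⬛⬜❓
⬛⬛⬛🟫⬛⬜❓
⬛⬛⬛❓❓❓❓

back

⬛⬛⬛🟫⬛🟩❓
⬛⬛⬛🟩🟩🟦❓
⬛⬛⬛⬜🟩🟩❓
⬛⬛⬛🔴⬛⬜❓
⬛⬛⬛🟫⬛⬜❓
⬛⬛⬛🟩🟩⬜❓
⬛⬛⬛⬛⬛⬛⬛

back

⬛⬛⬛🟩🟩🟦❓
⬛⬛⬛⬜🟩🟩❓
⬛⬛⬛⬜⬛⬜❓
⬛⬛⬛🔴⬛⬜❓
⬛⬛⬛🟩🟩⬜❓
⬛⬛⬛⬛⬛⬛⬛
⬛⬛⬛⬛⬛⬛⬛

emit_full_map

⬛⬜🟫⬜⬛❓❓❓❓
🟩🟫🟫🟫🟩🟩⬛⬛🟫
🟩🟫⬜🟫🟩🟫🟫🟫⬛
🟩🟦🟩🟩🟫🟫⬜⬜🟩
🟩🟩⬜🟩🟫🟦🟩⬛🟦
🟩🟩⬛🟩🟩🟩🟫🟩⬜
🟫⬛🟩❓❓❓❓❓❓
🟩🟩🟦❓❓❓❓❓❓
⬜🟩🟩❓❓❓❓❓❓
⬜⬛⬜❓❓❓❓❓❓
🔴⬛⬜❓❓❓❓❓❓
🟩🟩⬜❓❓❓❓❓❓


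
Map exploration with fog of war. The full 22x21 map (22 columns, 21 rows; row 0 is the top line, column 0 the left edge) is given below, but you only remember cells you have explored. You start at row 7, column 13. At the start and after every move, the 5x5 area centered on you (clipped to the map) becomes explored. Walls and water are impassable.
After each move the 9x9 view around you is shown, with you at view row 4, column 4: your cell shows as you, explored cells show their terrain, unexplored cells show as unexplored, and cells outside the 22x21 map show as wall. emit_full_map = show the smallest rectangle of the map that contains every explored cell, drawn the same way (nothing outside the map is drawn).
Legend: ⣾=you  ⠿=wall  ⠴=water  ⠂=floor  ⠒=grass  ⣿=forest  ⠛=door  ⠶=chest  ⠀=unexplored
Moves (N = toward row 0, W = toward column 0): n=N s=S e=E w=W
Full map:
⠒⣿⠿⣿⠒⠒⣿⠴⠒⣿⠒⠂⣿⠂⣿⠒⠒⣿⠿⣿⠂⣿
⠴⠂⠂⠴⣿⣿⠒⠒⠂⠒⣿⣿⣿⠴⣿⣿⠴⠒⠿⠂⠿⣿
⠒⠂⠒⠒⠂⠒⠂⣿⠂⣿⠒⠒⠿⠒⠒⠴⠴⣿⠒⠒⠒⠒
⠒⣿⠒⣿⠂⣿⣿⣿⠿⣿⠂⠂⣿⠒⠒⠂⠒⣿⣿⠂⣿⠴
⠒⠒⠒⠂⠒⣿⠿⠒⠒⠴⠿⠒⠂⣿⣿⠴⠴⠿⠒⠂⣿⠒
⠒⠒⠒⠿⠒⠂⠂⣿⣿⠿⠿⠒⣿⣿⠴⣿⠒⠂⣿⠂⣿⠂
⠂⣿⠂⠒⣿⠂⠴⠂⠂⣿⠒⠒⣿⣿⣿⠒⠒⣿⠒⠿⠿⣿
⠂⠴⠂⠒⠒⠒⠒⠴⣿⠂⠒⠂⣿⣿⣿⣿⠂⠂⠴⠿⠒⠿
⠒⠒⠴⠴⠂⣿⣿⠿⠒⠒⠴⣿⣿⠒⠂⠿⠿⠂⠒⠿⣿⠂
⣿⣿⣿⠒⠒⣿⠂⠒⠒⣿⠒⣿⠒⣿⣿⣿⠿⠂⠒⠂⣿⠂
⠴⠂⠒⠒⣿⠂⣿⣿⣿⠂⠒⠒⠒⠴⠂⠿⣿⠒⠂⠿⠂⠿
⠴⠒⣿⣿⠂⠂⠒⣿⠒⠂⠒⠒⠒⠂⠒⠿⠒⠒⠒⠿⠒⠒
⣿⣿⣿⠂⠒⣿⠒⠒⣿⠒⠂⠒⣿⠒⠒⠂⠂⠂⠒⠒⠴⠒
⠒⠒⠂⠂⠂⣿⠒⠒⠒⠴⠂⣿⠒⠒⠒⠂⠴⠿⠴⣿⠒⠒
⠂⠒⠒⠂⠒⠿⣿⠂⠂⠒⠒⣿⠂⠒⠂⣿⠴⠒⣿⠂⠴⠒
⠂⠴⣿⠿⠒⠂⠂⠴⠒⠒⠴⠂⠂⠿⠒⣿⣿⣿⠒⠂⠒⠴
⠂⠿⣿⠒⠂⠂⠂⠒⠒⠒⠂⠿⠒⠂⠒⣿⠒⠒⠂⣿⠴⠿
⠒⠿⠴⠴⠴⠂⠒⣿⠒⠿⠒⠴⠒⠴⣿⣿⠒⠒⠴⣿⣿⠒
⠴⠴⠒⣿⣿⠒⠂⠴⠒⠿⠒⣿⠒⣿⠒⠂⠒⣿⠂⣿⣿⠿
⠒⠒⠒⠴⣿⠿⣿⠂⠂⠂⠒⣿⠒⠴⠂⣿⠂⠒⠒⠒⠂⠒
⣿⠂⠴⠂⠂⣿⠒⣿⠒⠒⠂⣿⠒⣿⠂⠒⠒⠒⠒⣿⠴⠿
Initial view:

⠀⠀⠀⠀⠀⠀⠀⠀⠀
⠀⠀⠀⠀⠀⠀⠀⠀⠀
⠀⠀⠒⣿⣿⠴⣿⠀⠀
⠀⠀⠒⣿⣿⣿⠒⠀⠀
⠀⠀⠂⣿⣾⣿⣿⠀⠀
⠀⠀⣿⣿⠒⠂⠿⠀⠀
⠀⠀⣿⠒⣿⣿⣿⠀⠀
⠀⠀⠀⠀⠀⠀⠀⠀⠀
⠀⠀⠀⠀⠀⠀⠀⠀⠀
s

⠀⠀⠀⠀⠀⠀⠀⠀⠀
⠀⠀⠒⣿⣿⠴⣿⠀⠀
⠀⠀⠒⣿⣿⣿⠒⠀⠀
⠀⠀⠂⣿⣿⣿⣿⠀⠀
⠀⠀⣿⣿⣾⠂⠿⠀⠀
⠀⠀⣿⠒⣿⣿⣿⠀⠀
⠀⠀⠒⠒⠴⠂⠿⠀⠀
⠀⠀⠀⠀⠀⠀⠀⠀⠀
⠀⠀⠀⠀⠀⠀⠀⠀⠀

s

⠀⠀⠒⣿⣿⠴⣿⠀⠀
⠀⠀⠒⣿⣿⣿⠒⠀⠀
⠀⠀⠂⣿⣿⣿⣿⠀⠀
⠀⠀⣿⣿⠒⠂⠿⠀⠀
⠀⠀⣿⠒⣾⣿⣿⠀⠀
⠀⠀⠒⠒⠴⠂⠿⠀⠀
⠀⠀⠒⠒⠂⠒⠿⠀⠀
⠀⠀⠀⠀⠀⠀⠀⠀⠀
⠀⠀⠀⠀⠀⠀⠀⠀⠀

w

⠀⠀⠀⠒⣿⣿⠴⣿⠀
⠀⠀⠀⠒⣿⣿⣿⠒⠀
⠀⠀⠒⠂⣿⣿⣿⣿⠀
⠀⠀⠴⣿⣿⠒⠂⠿⠀
⠀⠀⠒⣿⣾⣿⣿⣿⠀
⠀⠀⠒⠒⠒⠴⠂⠿⠀
⠀⠀⠒⠒⠒⠂⠒⠿⠀
⠀⠀⠀⠀⠀⠀⠀⠀⠀
⠀⠀⠀⠀⠀⠀⠀⠀⠀

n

⠀⠀⠀⠀⠀⠀⠀⠀⠀
⠀⠀⠀⠒⣿⣿⠴⣿⠀
⠀⠀⠒⠒⣿⣿⣿⠒⠀
⠀⠀⠒⠂⣿⣿⣿⣿⠀
⠀⠀⠴⣿⣾⠒⠂⠿⠀
⠀⠀⠒⣿⠒⣿⣿⣿⠀
⠀⠀⠒⠒⠒⠴⠂⠿⠀
⠀⠀⠒⠒⠒⠂⠒⠿⠀
⠀⠀⠀⠀⠀⠀⠀⠀⠀

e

⠀⠀⠀⠀⠀⠀⠀⠀⠀
⠀⠀⠒⣿⣿⠴⣿⠀⠀
⠀⠒⠒⣿⣿⣿⠒⠀⠀
⠀⠒⠂⣿⣿⣿⣿⠀⠀
⠀⠴⣿⣿⣾⠂⠿⠀⠀
⠀⠒⣿⠒⣿⣿⣿⠀⠀
⠀⠒⠒⠒⠴⠂⠿⠀⠀
⠀⠒⠒⠒⠂⠒⠿⠀⠀
⠀⠀⠀⠀⠀⠀⠀⠀⠀

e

⠀⠀⠀⠀⠀⠀⠀⠀⠀
⠀⠒⣿⣿⠴⣿⠀⠀⠀
⠒⠒⣿⣿⣿⠒⠒⠀⠀
⠒⠂⣿⣿⣿⣿⠂⠀⠀
⠴⣿⣿⠒⣾⠿⠿⠀⠀
⠒⣿⠒⣿⣿⣿⠿⠀⠀
⠒⠒⠒⠴⠂⠿⣿⠀⠀
⠒⠒⠒⠂⠒⠿⠀⠀⠀
⠀⠀⠀⠀⠀⠀⠀⠀⠀

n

⠀⠀⠀⠀⠀⠀⠀⠀⠀
⠀⠀⠀⠀⠀⠀⠀⠀⠀
⠀⠒⣿⣿⠴⣿⠒⠀⠀
⠒⠒⣿⣿⣿⠒⠒⠀⠀
⠒⠂⣿⣿⣾⣿⠂⠀⠀
⠴⣿⣿⠒⠂⠿⠿⠀⠀
⠒⣿⠒⣿⣿⣿⠿⠀⠀
⠒⠒⠒⠴⠂⠿⣿⠀⠀
⠒⠒⠒⠂⠒⠿⠀⠀⠀

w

⠀⠀⠀⠀⠀⠀⠀⠀⠀
⠀⠀⠀⠀⠀⠀⠀⠀⠀
⠀⠀⠒⣿⣿⠴⣿⠒⠀
⠀⠒⠒⣿⣿⣿⠒⠒⠀
⠀⠒⠂⣿⣾⣿⣿⠂⠀
⠀⠴⣿⣿⠒⠂⠿⠿⠀
⠀⠒⣿⠒⣿⣿⣿⠿⠀
⠀⠒⠒⠒⠴⠂⠿⣿⠀
⠀⠒⠒⠒⠂⠒⠿⠀⠀

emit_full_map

⠀⠒⣿⣿⠴⣿⠒
⠒⠒⣿⣿⣿⠒⠒
⠒⠂⣿⣾⣿⣿⠂
⠴⣿⣿⠒⠂⠿⠿
⠒⣿⠒⣿⣿⣿⠿
⠒⠒⠒⠴⠂⠿⣿
⠒⠒⠒⠂⠒⠿⠀

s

⠀⠀⠀⠀⠀⠀⠀⠀⠀
⠀⠀⠒⣿⣿⠴⣿⠒⠀
⠀⠒⠒⣿⣿⣿⠒⠒⠀
⠀⠒⠂⣿⣿⣿⣿⠂⠀
⠀⠴⣿⣿⣾⠂⠿⠿⠀
⠀⠒⣿⠒⣿⣿⣿⠿⠀
⠀⠒⠒⠒⠴⠂⠿⣿⠀
⠀⠒⠒⠒⠂⠒⠿⠀⠀
⠀⠀⠀⠀⠀⠀⠀⠀⠀

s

⠀⠀⠒⣿⣿⠴⣿⠒⠀
⠀⠒⠒⣿⣿⣿⠒⠒⠀
⠀⠒⠂⣿⣿⣿⣿⠂⠀
⠀⠴⣿⣿⠒⠂⠿⠿⠀
⠀⠒⣿⠒⣾⣿⣿⠿⠀
⠀⠒⠒⠒⠴⠂⠿⣿⠀
⠀⠒⠒⠒⠂⠒⠿⠀⠀
⠀⠀⠀⠀⠀⠀⠀⠀⠀
⠀⠀⠀⠀⠀⠀⠀⠀⠀

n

⠀⠀⠀⠀⠀⠀⠀⠀⠀
⠀⠀⠒⣿⣿⠴⣿⠒⠀
⠀⠒⠒⣿⣿⣿⠒⠒⠀
⠀⠒⠂⣿⣿⣿⣿⠂⠀
⠀⠴⣿⣿⣾⠂⠿⠿⠀
⠀⠒⣿⠒⣿⣿⣿⠿⠀
⠀⠒⠒⠒⠴⠂⠿⣿⠀
⠀⠒⠒⠒⠂⠒⠿⠀⠀
⠀⠀⠀⠀⠀⠀⠀⠀⠀

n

⠀⠀⠀⠀⠀⠀⠀⠀⠀
⠀⠀⠀⠀⠀⠀⠀⠀⠀
⠀⠀⠒⣿⣿⠴⣿⠒⠀
⠀⠒⠒⣿⣿⣿⠒⠒⠀
⠀⠒⠂⣿⣾⣿⣿⠂⠀
⠀⠴⣿⣿⠒⠂⠿⠿⠀
⠀⠒⣿⠒⣿⣿⣿⠿⠀
⠀⠒⠒⠒⠴⠂⠿⣿⠀
⠀⠒⠒⠒⠂⠒⠿⠀⠀

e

⠀⠀⠀⠀⠀⠀⠀⠀⠀
⠀⠀⠀⠀⠀⠀⠀⠀⠀
⠀⠒⣿⣿⠴⣿⠒⠀⠀
⠒⠒⣿⣿⣿⠒⠒⠀⠀
⠒⠂⣿⣿⣾⣿⠂⠀⠀
⠴⣿⣿⠒⠂⠿⠿⠀⠀
⠒⣿⠒⣿⣿⣿⠿⠀⠀
⠒⠒⠒⠴⠂⠿⣿⠀⠀
⠒⠒⠒⠂⠒⠿⠀⠀⠀

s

⠀⠀⠀⠀⠀⠀⠀⠀⠀
⠀⠒⣿⣿⠴⣿⠒⠀⠀
⠒⠒⣿⣿⣿⠒⠒⠀⠀
⠒⠂⣿⣿⣿⣿⠂⠀⠀
⠴⣿⣿⠒⣾⠿⠿⠀⠀
⠒⣿⠒⣿⣿⣿⠿⠀⠀
⠒⠒⠒⠴⠂⠿⣿⠀⠀
⠒⠒⠒⠂⠒⠿⠀⠀⠀
⠀⠀⠀⠀⠀⠀⠀⠀⠀
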